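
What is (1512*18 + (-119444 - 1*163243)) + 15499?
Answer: -239972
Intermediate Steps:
(1512*18 + (-119444 - 1*163243)) + 15499 = (27216 + (-119444 - 163243)) + 15499 = (27216 - 282687) + 15499 = -255471 + 15499 = -239972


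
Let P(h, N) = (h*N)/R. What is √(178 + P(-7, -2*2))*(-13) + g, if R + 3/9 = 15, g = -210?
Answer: -210 - 13*√21769/11 ≈ -384.37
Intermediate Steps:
R = 44/3 (R = -⅓ + 15 = 44/3 ≈ 14.667)
P(h, N) = 3*N*h/44 (P(h, N) = (h*N)/(44/3) = (N*h)*(3/44) = 3*N*h/44)
√(178 + P(-7, -2*2))*(-13) + g = √(178 + (3/44)*(-2*2)*(-7))*(-13) - 210 = √(178 + (3/44)*(-4)*(-7))*(-13) - 210 = √(178 + 21/11)*(-13) - 210 = √(1979/11)*(-13) - 210 = (√21769/11)*(-13) - 210 = -13*√21769/11 - 210 = -210 - 13*√21769/11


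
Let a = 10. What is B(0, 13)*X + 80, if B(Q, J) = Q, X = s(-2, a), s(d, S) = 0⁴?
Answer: 80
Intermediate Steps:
s(d, S) = 0
X = 0
B(0, 13)*X + 80 = 0*0 + 80 = 0 + 80 = 80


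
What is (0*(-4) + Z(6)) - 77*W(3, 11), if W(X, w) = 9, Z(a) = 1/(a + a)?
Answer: -8315/12 ≈ -692.92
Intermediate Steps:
Z(a) = 1/(2*a)
(0*(-4) + Z(6)) - 77*W(3, 11) = (0*(-4) + (1/2)/6) - 77*9 = (0 + (1/2)*(1/6)) - 693 = (0 + 1/12) - 693 = 1/12 - 693 = -8315/12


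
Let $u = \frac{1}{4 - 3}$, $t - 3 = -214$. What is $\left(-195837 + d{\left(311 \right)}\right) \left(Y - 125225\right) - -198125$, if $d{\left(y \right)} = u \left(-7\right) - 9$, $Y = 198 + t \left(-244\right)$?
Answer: $14403815304$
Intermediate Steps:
$t = -211$ ($t = 3 - 214 = -211$)
$u = 1$ ($u = 1^{-1} = 1$)
$Y = 51682$ ($Y = 198 - -51484 = 198 + 51484 = 51682$)
$d{\left(y \right)} = -16$ ($d{\left(y \right)} = 1 \left(-7\right) - 9 = -7 - 9 = -16$)
$\left(-195837 + d{\left(311 \right)}\right) \left(Y - 125225\right) - -198125 = \left(-195837 - 16\right) \left(51682 - 125225\right) - -198125 = \left(-195853\right) \left(-73543\right) + 198125 = 14403617179 + 198125 = 14403815304$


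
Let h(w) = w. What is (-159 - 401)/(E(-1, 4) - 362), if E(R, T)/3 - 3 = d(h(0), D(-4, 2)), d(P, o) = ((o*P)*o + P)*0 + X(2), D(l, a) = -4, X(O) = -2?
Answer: 560/359 ≈ 1.5599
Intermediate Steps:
d(P, o) = -2 (d(P, o) = ((o*P)*o + P)*0 - 2 = ((P*o)*o + P)*0 - 2 = (P*o**2 + P)*0 - 2 = (P + P*o**2)*0 - 2 = 0 - 2 = -2)
E(R, T) = 3 (E(R, T) = 9 + 3*(-2) = 9 - 6 = 3)
(-159 - 401)/(E(-1, 4) - 362) = (-159 - 401)/(3 - 362) = -560/(-359) = -560*(-1/359) = 560/359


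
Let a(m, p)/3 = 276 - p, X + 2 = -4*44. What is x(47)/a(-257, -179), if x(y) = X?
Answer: -178/1365 ≈ -0.13040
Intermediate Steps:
X = -178 (X = -2 - 4*44 = -2 - 176 = -178)
x(y) = -178
a(m, p) = 828 - 3*p (a(m, p) = 3*(276 - p) = 828 - 3*p)
x(47)/a(-257, -179) = -178/(828 - 3*(-179)) = -178/(828 + 537) = -178/1365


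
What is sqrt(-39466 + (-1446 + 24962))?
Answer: 5*I*sqrt(638) ≈ 126.29*I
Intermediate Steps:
sqrt(-39466 + (-1446 + 24962)) = sqrt(-39466 + 23516) = sqrt(-15950) = 5*I*sqrt(638)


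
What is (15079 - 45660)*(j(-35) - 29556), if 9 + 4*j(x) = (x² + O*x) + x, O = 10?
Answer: 3589995333/4 ≈ 8.9750e+8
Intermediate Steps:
j(x) = -9/4 + x²/4 + 11*x/4 (j(x) = -9/4 + ((x² + 10*x) + x)/4 = -9/4 + (x² + 11*x)/4 = -9/4 + (x²/4 + 11*x/4) = -9/4 + x²/4 + 11*x/4)
(15079 - 45660)*(j(-35) - 29556) = (15079 - 45660)*((-9/4 + (¼)*(-35)² + (11/4)*(-35)) - 29556) = -30581*((-9/4 + (¼)*1225 - 385/4) - 29556) = -30581*((-9/4 + 1225/4 - 385/4) - 29556) = -30581*(831/4 - 29556) = -30581*(-117393/4) = 3589995333/4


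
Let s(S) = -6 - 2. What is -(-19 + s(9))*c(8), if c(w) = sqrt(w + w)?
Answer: 108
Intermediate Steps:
c(w) = sqrt(2)*sqrt(w) (c(w) = sqrt(2*w) = sqrt(2)*sqrt(w))
s(S) = -8
-(-19 + s(9))*c(8) = -(-19 - 8)*sqrt(2)*sqrt(8) = -(-27)*sqrt(2)*(2*sqrt(2)) = -(-27)*4 = -1*(-108) = 108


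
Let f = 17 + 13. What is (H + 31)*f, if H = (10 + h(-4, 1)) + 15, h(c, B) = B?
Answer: 1710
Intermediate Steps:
f = 30
H = 26 (H = (10 + 1) + 15 = 11 + 15 = 26)
(H + 31)*f = (26 + 31)*30 = 57*30 = 1710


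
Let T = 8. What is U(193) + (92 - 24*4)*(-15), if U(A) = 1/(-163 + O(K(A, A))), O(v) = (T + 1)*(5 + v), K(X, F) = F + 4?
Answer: 99301/1655 ≈ 60.001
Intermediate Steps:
K(X, F) = 4 + F
O(v) = 45 + 9*v (O(v) = (8 + 1)*(5 + v) = 9*(5 + v) = 45 + 9*v)
U(A) = 1/(-82 + 9*A) (U(A) = 1/(-163 + (45 + 9*(4 + A))) = 1/(-163 + (45 + (36 + 9*A))) = 1/(-163 + (81 + 9*A)) = 1/(-82 + 9*A))
U(193) + (92 - 24*4)*(-15) = 1/(-82 + 9*193) + (92 - 24*4)*(-15) = 1/(-82 + 1737) + (92 - 96)*(-15) = 1/1655 - 4*(-15) = 1/1655 + 60 = 99301/1655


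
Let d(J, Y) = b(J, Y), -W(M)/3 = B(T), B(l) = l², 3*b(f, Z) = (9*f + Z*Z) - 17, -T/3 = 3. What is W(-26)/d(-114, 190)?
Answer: -729/35057 ≈ -0.020795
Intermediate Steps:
T = -9 (T = -3*3 = -9)
b(f, Z) = -17/3 + 3*f + Z²/3 (b(f, Z) = ((9*f + Z*Z) - 17)/3 = ((9*f + Z²) - 17)/3 = ((Z² + 9*f) - 17)/3 = (-17 + Z² + 9*f)/3 = -17/3 + 3*f + Z²/3)
W(M) = -243 (W(M) = -3*(-9)² = -3*81 = -243)
d(J, Y) = -17/3 + 3*J + Y²/3
W(-26)/d(-114, 190) = -243/(-17/3 + 3*(-114) + (⅓)*190²) = -243/(-17/3 - 342 + (⅓)*36100) = -243/(-17/3 - 342 + 36100/3) = -243/35057/3 = -243*3/35057 = -729/35057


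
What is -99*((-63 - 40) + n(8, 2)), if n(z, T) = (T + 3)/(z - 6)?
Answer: 19899/2 ≈ 9949.5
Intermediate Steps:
n(z, T) = (3 + T)/(-6 + z)
-99*((-63 - 40) + n(8, 2)) = -99*((-63 - 40) + (3 + 2)/(-6 + 8)) = -99*(-103 + 5/2) = -99*(-201/2) = 19899/2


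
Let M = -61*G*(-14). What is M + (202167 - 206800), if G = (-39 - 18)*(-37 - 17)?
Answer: 2623979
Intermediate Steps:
G = 3078 (G = -57*(-54) = 3078)
M = 2628612 (M = -61*3078*(-14) = -187758*(-14) = 2628612)
M + (202167 - 206800) = 2628612 + (202167 - 206800) = 2628612 - 4633 = 2623979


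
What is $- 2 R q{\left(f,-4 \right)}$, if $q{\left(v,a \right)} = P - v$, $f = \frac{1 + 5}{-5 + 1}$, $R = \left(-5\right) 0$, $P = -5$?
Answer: $0$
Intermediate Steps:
$R = 0$
$f = - \frac{3}{2}$ ($f = \frac{6}{-4} = 6 \left(- \frac{1}{4}\right) = - \frac{3}{2} \approx -1.5$)
$q{\left(v,a \right)} = -5 - v$
$- 2 R q{\left(f,-4 \right)} = \left(-2\right) 0 \left(-5 - - \frac{3}{2}\right) = 0 \left(-5 + \frac{3}{2}\right) = 0 \left(- \frac{7}{2}\right) = 0$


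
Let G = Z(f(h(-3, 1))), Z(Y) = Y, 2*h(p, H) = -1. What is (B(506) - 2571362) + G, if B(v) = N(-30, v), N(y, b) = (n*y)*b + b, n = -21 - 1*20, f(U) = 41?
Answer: -1948435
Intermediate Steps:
h(p, H) = -1/2 (h(p, H) = (1/2)*(-1) = -1/2)
n = -41 (n = -21 - 20 = -41)
N(y, b) = b - 41*b*y (N(y, b) = (-41*y)*b + b = -41*b*y + b = b - 41*b*y)
G = 41
B(v) = 1231*v (B(v) = v*(1 - 41*(-30)) = v*(1 + 1230) = v*1231 = 1231*v)
(B(506) - 2571362) + G = (1231*506 - 2571362) + 41 = (622886 - 2571362) + 41 = -1948476 + 41 = -1948435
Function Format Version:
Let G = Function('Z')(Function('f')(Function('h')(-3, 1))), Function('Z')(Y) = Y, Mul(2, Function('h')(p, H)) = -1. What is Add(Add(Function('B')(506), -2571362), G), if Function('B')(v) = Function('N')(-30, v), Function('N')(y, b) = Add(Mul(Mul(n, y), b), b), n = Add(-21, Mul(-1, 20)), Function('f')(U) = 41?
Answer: -1948435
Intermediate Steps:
Function('h')(p, H) = Rational(-1, 2) (Function('h')(p, H) = Mul(Rational(1, 2), -1) = Rational(-1, 2))
n = -41 (n = Add(-21, -20) = -41)
Function('N')(y, b) = Add(b, Mul(-41, b, y)) (Function('N')(y, b) = Add(Mul(Mul(-41, y), b), b) = Add(Mul(-41, b, y), b) = Add(b, Mul(-41, b, y)))
G = 41
Function('B')(v) = Mul(1231, v) (Function('B')(v) = Mul(v, Add(1, Mul(-41, -30))) = Mul(v, Add(1, 1230)) = Mul(v, 1231) = Mul(1231, v))
Add(Add(Function('B')(506), -2571362), G) = Add(Add(Mul(1231, 506), -2571362), 41) = Add(Add(622886, -2571362), 41) = Add(-1948476, 41) = -1948435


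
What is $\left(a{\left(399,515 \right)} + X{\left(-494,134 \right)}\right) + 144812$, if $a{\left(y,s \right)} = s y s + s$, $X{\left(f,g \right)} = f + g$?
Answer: $105969742$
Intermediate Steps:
$a{\left(y,s \right)} = s + y s^{2}$ ($a{\left(y,s \right)} = y s^{2} + s = s + y s^{2}$)
$\left(a{\left(399,515 \right)} + X{\left(-494,134 \right)}\right) + 144812 = \left(515 \left(1 + 515 \cdot 399\right) + \left(-494 + 134\right)\right) + 144812 = \left(515 \left(1 + 205485\right) - 360\right) + 144812 = \left(515 \cdot 205486 - 360\right) + 144812 = \left(105825290 - 360\right) + 144812 = 105824930 + 144812 = 105969742$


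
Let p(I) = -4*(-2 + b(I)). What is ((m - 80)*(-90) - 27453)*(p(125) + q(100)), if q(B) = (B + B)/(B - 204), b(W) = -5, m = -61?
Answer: -5004657/13 ≈ -3.8497e+5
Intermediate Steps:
q(B) = 2*B/(-204 + B) (q(B) = (2*B)/(-204 + B) = 2*B/(-204 + B))
p(I) = 28 (p(I) = -4*(-2 - 5) = -4*(-7) = 28)
((m - 80)*(-90) - 27453)*(p(125) + q(100)) = ((-61 - 80)*(-90) - 27453)*(28 + 2*100/(-204 + 100)) = (-141*(-90) - 27453)*(28 + 2*100/(-104)) = (12690 - 27453)*(28 + 2*100*(-1/104)) = -14763*(28 - 25/13) = -14763*339/13 = -5004657/13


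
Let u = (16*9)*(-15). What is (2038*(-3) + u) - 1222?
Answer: -9496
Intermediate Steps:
u = -2160 (u = 144*(-15) = -2160)
(2038*(-3) + u) - 1222 = (2038*(-3) - 2160) - 1222 = (-6114 - 2160) - 1222 = -8274 - 1222 = -9496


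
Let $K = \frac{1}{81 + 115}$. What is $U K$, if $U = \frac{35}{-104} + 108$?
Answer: $\frac{11197}{20384} \approx 0.5493$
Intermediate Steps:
$K = \frac{1}{196} \approx 0.005102$
$U = \frac{11197}{104}$ ($U = 35 \left(- \frac{1}{104}\right) + 108 = - \frac{35}{104} + 108 = \frac{11197}{104} \approx 107.66$)
$U K = \frac{11197}{104} \cdot \frac{1}{196} = \frac{11197}{20384}$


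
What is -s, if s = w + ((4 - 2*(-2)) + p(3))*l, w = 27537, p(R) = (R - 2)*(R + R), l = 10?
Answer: -27677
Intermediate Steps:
p(R) = 2*R*(-2 + R) (p(R) = (-2 + R)*(2*R) = 2*R*(-2 + R))
s = 27677 (s = 27537 + ((4 - 2*(-2)) + 2*3*(-2 + 3))*10 = 27537 + ((4 + 4) + 2*3*1)*10 = 27537 + (8 + 6)*10 = 27537 + 14*10 = 27537 + 140 = 27677)
-s = -1*27677 = -27677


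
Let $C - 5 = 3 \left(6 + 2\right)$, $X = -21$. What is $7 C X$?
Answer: $-4263$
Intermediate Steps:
$C = 29$ ($C = 5 + 3 \left(6 + 2\right) = 5 + 3 \cdot 8 = 5 + 24 = 29$)
$7 C X = 7 \cdot 29 \left(-21\right) = 203 \left(-21\right) = -4263$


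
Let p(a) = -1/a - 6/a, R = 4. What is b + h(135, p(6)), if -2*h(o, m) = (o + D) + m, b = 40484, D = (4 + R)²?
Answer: 484621/12 ≈ 40385.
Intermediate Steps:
p(a) = -7/a
D = 64 (D = (4 + 4)² = 8² = 64)
h(o, m) = -32 - m/2 - o/2 (h(o, m) = -((o + 64) + m)/2 = -((64 + o) + m)/2 = -(64 + m + o)/2 = -32 - m/2 - o/2)
b + h(135, p(6)) = 40484 + (-32 - (-7)/(2*6) - ½*135) = 40484 + (-32 - (-7)/(2*6) - 135/2) = 40484 + (-32 - ½*(-7/6) - 135/2) = 40484 + (-32 + 7/12 - 135/2) = 40484 - 1187/12 = 484621/12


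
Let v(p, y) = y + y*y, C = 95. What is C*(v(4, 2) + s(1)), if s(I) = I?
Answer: 665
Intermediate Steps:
v(p, y) = y + y²
C*(v(4, 2) + s(1)) = 95*(2*(1 + 2) + 1) = 95*(2*3 + 1) = 95*(6 + 1) = 95*7 = 665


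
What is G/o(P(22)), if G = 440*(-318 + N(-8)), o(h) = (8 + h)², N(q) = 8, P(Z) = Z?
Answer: -1364/9 ≈ -151.56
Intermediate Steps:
G = -136400 (G = 440*(-318 + 8) = 440*(-310) = -136400)
G/o(P(22)) = -136400/(8 + 22)² = -136400/(30²) = -136400/900 = -136400*1/900 = -1364/9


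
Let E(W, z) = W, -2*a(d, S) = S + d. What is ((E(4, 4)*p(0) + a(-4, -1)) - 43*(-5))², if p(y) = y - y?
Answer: 189225/4 ≈ 47306.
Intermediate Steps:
a(d, S) = -S/2 - d/2 (a(d, S) = -(S + d)/2 = -S/2 - d/2)
p(y) = 0
((E(4, 4)*p(0) + a(-4, -1)) - 43*(-5))² = ((4*0 + (-½*(-1) - ½*(-4))) - 43*(-5))² = ((0 + (½ + 2)) + 215)² = ((0 + 5/2) + 215)² = (5/2 + 215)² = (435/2)² = 189225/4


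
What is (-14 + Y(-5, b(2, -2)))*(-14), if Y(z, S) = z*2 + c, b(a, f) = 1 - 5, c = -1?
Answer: 350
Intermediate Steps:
b(a, f) = -4
Y(z, S) = -1 + 2*z (Y(z, S) = z*2 - 1 = 2*z - 1 = -1 + 2*z)
(-14 + Y(-5, b(2, -2)))*(-14) = (-14 + (-1 + 2*(-5)))*(-14) = (-14 + (-1 - 10))*(-14) = (-14 - 11)*(-14) = -25*(-14) = 350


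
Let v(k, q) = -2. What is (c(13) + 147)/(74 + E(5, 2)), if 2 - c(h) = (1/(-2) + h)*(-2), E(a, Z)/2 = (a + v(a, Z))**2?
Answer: 87/46 ≈ 1.8913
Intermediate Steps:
E(a, Z) = 2*(-2 + a)**2 (E(a, Z) = 2*(a - 2)**2 = 2*(-2 + a)**2)
c(h) = 1 + 2*h (c(h) = 2 - (1/(-2) + h)*(-2) = 2 - (-1/2 + h)*(-2) = 2 - (1 - 2*h) = 2 + (-1 + 2*h) = 1 + 2*h)
(c(13) + 147)/(74 + E(5, 2)) = ((1 + 2*13) + 147)/(74 + 2*(-2 + 5)**2) = ((1 + 26) + 147)/(74 + 2*3**2) = (27 + 147)/(74 + 2*9) = 174/(74 + 18) = 174/92 = (1/92)*174 = 87/46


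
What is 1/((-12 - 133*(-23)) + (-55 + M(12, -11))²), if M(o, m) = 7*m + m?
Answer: 1/23496 ≈ 4.2560e-5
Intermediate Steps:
M(o, m) = 8*m
1/((-12 - 133*(-23)) + (-55 + M(12, -11))²) = 1/((-12 - 133*(-23)) + (-55 + 8*(-11))²) = 1/((-12 + 3059) + (-55 - 88)²) = 1/(3047 + (-143)²) = 1/(3047 + 20449) = 1/23496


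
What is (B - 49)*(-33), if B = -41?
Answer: 2970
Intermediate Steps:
(B - 49)*(-33) = (-41 - 49)*(-33) = -90*(-33) = 2970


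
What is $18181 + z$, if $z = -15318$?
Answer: $2863$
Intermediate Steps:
$18181 + z = 18181 - 15318 = 2863$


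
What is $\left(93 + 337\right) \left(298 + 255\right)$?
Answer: $237790$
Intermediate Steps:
$\left(93 + 337\right) \left(298 + 255\right) = 430 \cdot 553 = 237790$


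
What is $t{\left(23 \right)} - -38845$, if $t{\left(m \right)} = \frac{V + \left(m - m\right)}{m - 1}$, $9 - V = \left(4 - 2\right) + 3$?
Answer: $\frac{427297}{11} \approx 38845.0$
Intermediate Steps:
$V = 4$ ($V = 9 - \left(\left(4 - 2\right) + 3\right) = 9 - \left(2 + 3\right) = 9 - 5 = 4$)
$t{\left(m \right)} = \frac{4}{-1 + m}$ ($t{\left(m \right)} = \frac{4 + \left(m - m\right)}{m - 1} = \frac{4 + 0}{-1 + m} = \frac{4}{-1 + m}$)
$t{\left(23 \right)} - -38845 = \frac{4}{-1 + 23} - -38845 = \frac{4}{22} + 38845 = 4 \cdot \frac{1}{22} + 38845 = \frac{2}{11} + 38845 = \frac{427297}{11}$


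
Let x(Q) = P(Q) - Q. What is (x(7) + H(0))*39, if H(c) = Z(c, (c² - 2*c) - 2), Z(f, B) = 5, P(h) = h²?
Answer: 1833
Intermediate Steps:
x(Q) = Q² - Q
H(c) = 5
(x(7) + H(0))*39 = (7*(-1 + 7) + 5)*39 = (7*6 + 5)*39 = (42 + 5)*39 = 47*39 = 1833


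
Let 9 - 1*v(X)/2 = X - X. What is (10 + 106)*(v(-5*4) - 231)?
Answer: -24708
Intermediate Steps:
v(X) = 18 (v(X) = 18 - 2*(X - X) = 18 - 2*0 = 18 + 0 = 18)
(10 + 106)*(v(-5*4) - 231) = (10 + 106)*(18 - 231) = 116*(-213) = -24708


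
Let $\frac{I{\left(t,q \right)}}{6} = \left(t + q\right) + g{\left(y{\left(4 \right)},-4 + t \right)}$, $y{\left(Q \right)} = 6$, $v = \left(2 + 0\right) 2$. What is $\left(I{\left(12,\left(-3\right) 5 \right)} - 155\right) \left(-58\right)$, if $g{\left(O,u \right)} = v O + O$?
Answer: $-406$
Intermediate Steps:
$v = 4$ ($v = 2 \cdot 2 = 4$)
$g{\left(O,u \right)} = 5 O$ ($g{\left(O,u \right)} = 4 O + O = 5 O$)
$I{\left(t,q \right)} = 180 + 6 q + 6 t$ ($I{\left(t,q \right)} = 6 \left(\left(t + q\right) + 5 \cdot 6\right) = 6 \left(\left(q + t\right) + 30\right) = 6 \left(30 + q + t\right) = 180 + 6 q + 6 t$)
$\left(I{\left(12,\left(-3\right) 5 \right)} - 155\right) \left(-58\right) = \left(\left(180 + 6 \left(\left(-3\right) 5\right) + 6 \cdot 12\right) - 155\right) \left(-58\right) = \left(\left(180 + 6 \left(-15\right) + 72\right) - 155\right) \left(-58\right) = \left(\left(180 - 90 + 72\right) - 155\right) \left(-58\right) = \left(162 - 155\right) \left(-58\right) = 7 \left(-58\right) = -406$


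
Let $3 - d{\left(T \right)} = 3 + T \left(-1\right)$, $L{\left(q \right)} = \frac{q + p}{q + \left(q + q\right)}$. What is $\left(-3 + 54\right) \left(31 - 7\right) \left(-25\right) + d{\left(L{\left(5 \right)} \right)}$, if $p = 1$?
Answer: $- \frac{152998}{5} \approx -30600.0$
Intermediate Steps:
$L{\left(q \right)} = \frac{1 + q}{3 q}$ ($L{\left(q \right)} = \frac{q + 1}{q + \left(q + q\right)} = \frac{1 + q}{q + 2 q} = \frac{1 + q}{3 q}$)
$d{\left(T \right)} = T$ ($d{\left(T \right)} = 3 - \left(3 + T \left(-1\right)\right) = 3 - \left(3 - T\right) = 3 + \left(-3 + T\right) = T$)
$\left(-3 + 54\right) \left(31 - 7\right) \left(-25\right) + d{\left(L{\left(5 \right)} \right)} = \left(-3 + 54\right) \left(31 - 7\right) \left(-25\right) + \frac{1 + 5}{3 \cdot 5} = 51 \cdot 24 \left(-25\right) + \frac{1}{3} \cdot \frac{1}{5} \cdot 6 = 1224 \left(-25\right) + \frac{2}{5} = -30600 + \frac{2}{5} = - \frac{152998}{5}$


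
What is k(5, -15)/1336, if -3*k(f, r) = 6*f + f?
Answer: -35/4008 ≈ -0.0087325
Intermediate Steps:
k(f, r) = -7*f/3 (k(f, r) = -(6*f + f)/3 = -7*f/3)
k(5, -15)/1336 = -7/3*5/1336 = -35/3*1/1336 = -35/4008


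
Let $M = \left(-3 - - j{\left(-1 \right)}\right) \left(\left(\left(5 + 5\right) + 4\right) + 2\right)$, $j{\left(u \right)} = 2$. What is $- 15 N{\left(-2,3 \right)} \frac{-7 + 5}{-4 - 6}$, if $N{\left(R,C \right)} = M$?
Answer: $48$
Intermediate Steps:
$M = -16$ ($M = \left(-3 + \left(2 - 0\right)\right) \left(\left(\left(5 + 5\right) + 4\right) + 2\right) = \left(-3 + \left(2 + 0\right)\right) \left(\left(10 + 4\right) + 2\right) = \left(-3 + 2\right) \left(14 + 2\right) = \left(-1\right) 16 = -16$)
$N{\left(R,C \right)} = -16$
$- 15 N{\left(-2,3 \right)} \frac{-7 + 5}{-4 - 6} = \left(-15\right) \left(-16\right) \frac{-7 + 5}{-4 - 6} = 240 \left(- \frac{2}{-10}\right) = 240 \left(\left(-2\right) \left(- \frac{1}{10}\right)\right) = 240 \cdot \frac{1}{5} = 48$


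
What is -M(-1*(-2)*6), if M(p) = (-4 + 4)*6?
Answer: 0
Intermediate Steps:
M(p) = 0 (M(p) = 0*6 = 0)
-M(-1*(-2)*6) = -1*0 = 0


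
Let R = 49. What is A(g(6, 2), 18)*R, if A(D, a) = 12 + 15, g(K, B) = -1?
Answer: 1323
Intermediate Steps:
A(D, a) = 27
A(g(6, 2), 18)*R = 27*49 = 1323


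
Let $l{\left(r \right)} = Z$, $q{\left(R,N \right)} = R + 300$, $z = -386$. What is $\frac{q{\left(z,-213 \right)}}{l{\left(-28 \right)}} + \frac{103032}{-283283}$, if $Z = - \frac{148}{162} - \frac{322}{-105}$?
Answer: $- \frac{4978295397}{123511388} \approx -40.306$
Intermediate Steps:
$Z = \frac{872}{405}$ ($Z = \left(-148\right) \frac{1}{162} - - \frac{46}{15} = - \frac{74}{81} + \frac{46}{15} = \frac{872}{405} \approx 2.1531$)
$q{\left(R,N \right)} = 300 + R$
$l{\left(r \right)} = \frac{872}{405}$
$\frac{q{\left(z,-213 \right)}}{l{\left(-28 \right)}} + \frac{103032}{-283283} = \frac{300 - 386}{\frac{872}{405}} + \frac{103032}{-283283} = \left(-86\right) \frac{405}{872} + 103032 \left(- \frac{1}{283283}\right) = - \frac{17415}{436} - \frac{103032}{283283} = - \frac{4978295397}{123511388}$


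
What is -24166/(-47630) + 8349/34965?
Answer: 41420902/55512765 ≈ 0.74615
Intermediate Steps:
-24166/(-47630) + 8349/34965 = -24166*(-1/47630) + 8349*(1/34965) = 12083/23815 + 2783/11655 = 41420902/55512765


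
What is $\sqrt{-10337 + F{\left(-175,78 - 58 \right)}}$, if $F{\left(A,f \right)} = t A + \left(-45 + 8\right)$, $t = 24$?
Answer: $i \sqrt{14574} \approx 120.72 i$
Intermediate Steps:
$F{\left(A,f \right)} = -37 + 24 A$ ($F{\left(A,f \right)} = 24 A + \left(-45 + 8\right) = 24 A - 37 = -37 + 24 A$)
$\sqrt{-10337 + F{\left(-175,78 - 58 \right)}} = \sqrt{-10337 + \left(-37 + 24 \left(-175\right)\right)} = \sqrt{-10337 - 4237} = \sqrt{-14574} = i \sqrt{14574}$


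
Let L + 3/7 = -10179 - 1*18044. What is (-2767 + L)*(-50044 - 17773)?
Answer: 14711745261/7 ≈ 2.1017e+9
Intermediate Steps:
L = -197564/7 (L = -3/7 + (-10179 - 1*18044) = -3/7 + (-10179 - 18044) = -3/7 - 28223 = -197564/7 ≈ -28223.)
(-2767 + L)*(-50044 - 17773) = (-2767 - 197564/7)*(-50044 - 17773) = -216933/7*(-67817) = 14711745261/7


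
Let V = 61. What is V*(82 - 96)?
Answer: -854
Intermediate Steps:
V*(82 - 96) = 61*(82 - 96) = 61*(-14) = -854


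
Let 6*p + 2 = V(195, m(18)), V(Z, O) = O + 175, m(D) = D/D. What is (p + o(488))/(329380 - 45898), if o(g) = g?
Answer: 517/283482 ≈ 0.0018237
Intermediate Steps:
m(D) = 1
V(Z, O) = 175 + O
p = 29 (p = -⅓ + (175 + 1)/6 = -⅓ + (⅙)*176 = -⅓ + 88/3 = 29)
(p + o(488))/(329380 - 45898) = (29 + 488)/(329380 - 45898) = 517/283482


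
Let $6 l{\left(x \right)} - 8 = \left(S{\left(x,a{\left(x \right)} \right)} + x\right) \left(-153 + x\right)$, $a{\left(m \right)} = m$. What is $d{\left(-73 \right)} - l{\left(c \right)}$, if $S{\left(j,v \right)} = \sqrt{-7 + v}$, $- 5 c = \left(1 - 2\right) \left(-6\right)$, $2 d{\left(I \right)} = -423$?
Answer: $- \frac{36551}{150} + \frac{257 i \sqrt{205}}{50} \approx -243.67 + 73.594 i$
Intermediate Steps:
$d{\left(I \right)} = - \frac{423}{2}$ ($d{\left(I \right)} = \frac{1}{2} \left(-423\right) = - \frac{423}{2}$)
$c = - \frac{6}{5}$ ($c = - \frac{\left(1 - 2\right) \left(-6\right)}{5} = - \frac{\left(-1\right) \left(-6\right)}{5} = \left(- \frac{1}{5}\right) 6 = - \frac{6}{5} \approx -1.2$)
$l{\left(x \right)} = \frac{4}{3} + \frac{\left(-153 + x\right) \left(x + \sqrt{-7 + x}\right)}{6}$ ($l{\left(x \right)} = \frac{4}{3} + \frac{\left(\sqrt{-7 + x} + x\right) \left(-153 + x\right)}{6} = \frac{4}{3} + \frac{\left(x + \sqrt{-7 + x}\right) \left(-153 + x\right)}{6} = \frac{4}{3} + \frac{\left(-153 + x\right) \left(x + \sqrt{-7 + x}\right)}{6}$)
$d{\left(-73 \right)} - l{\left(c \right)} = - \frac{423}{2} - \left(\frac{4}{3} - - \frac{153}{5} - \frac{51 \sqrt{-7 - \frac{6}{5}}}{2} + \frac{\left(- \frac{6}{5}\right)^{2}}{6} + \frac{1}{6} \left(- \frac{6}{5}\right) \sqrt{-7 - \frac{6}{5}}\right) = - \frac{423}{2} - \left(\frac{4}{3} + \frac{153}{5} - \frac{51 \sqrt{- \frac{41}{5}}}{2} + \frac{1}{6} \cdot \frac{36}{25} + \frac{1}{6} \left(- \frac{6}{5}\right) \sqrt{- \frac{41}{5}}\right) = - \frac{423}{2} - \left(\frac{4}{3} + \frac{153}{5} - \frac{51 \frac{i \sqrt{205}}{5}}{2} + \frac{6}{25} + \frac{1}{6} \left(- \frac{6}{5}\right) \frac{i \sqrt{205}}{5}\right) = - \frac{423}{2} - \left(\frac{4}{3} + \frac{153}{5} - \frac{51 i \sqrt{205}}{10} + \frac{6}{25} - \frac{i \sqrt{205}}{25}\right) = - \frac{423}{2} - \left(\frac{2413}{75} - \frac{257 i \sqrt{205}}{50}\right) = - \frac{36551}{150} + \frac{257 i \sqrt{205}}{50}$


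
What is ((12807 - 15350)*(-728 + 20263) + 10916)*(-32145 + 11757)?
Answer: 1012602416532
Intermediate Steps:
((12807 - 15350)*(-728 + 20263) + 10916)*(-32145 + 11757) = (-2543*19535 + 10916)*(-20388) = (-49677505 + 10916)*(-20388) = -49666589*(-20388) = 1012602416532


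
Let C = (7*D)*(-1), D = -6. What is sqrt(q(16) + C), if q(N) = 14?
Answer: 2*sqrt(14) ≈ 7.4833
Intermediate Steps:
C = 42 (C = (7*(-6))*(-1) = -42*(-1) = 42)
sqrt(q(16) + C) = sqrt(14 + 42) = sqrt(56) = 2*sqrt(14)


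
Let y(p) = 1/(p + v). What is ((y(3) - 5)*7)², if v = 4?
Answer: 1156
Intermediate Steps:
y(p) = 1/(4 + p) (y(p) = 1/(p + 4) = 1/(4 + p))
((y(3) - 5)*7)² = ((1/(4 + 3) - 5)*7)² = ((1/7 - 5)*7)² = ((⅐ - 5)*7)² = (-34/7*7)² = (-34)² = 1156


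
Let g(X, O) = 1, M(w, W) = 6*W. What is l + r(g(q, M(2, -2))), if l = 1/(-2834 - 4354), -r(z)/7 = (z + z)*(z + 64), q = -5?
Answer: -6541081/7188 ≈ -910.00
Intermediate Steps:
r(z) = -14*z*(64 + z) (r(z) = -7*(z + z)*(z + 64) = -7*2*z*(64 + z) = -14*z*(64 + z))
l = -1/7188 (l = 1/(-7188) = -1/7188 ≈ -0.00013912)
l + r(g(q, M(2, -2))) = -1/7188 - 14*1*(64 + 1) = -1/7188 - 14*1*65 = -1/7188 - 910 = -6541081/7188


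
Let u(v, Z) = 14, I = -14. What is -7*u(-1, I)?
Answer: -98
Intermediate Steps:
-7*u(-1, I) = -7*14 = -98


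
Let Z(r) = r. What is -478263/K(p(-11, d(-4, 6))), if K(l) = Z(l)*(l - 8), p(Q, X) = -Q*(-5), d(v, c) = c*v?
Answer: -159421/1155 ≈ -138.03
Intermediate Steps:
p(Q, X) = 5*Q
K(l) = l*(-8 + l) (K(l) = l*(l - 8) = l*(-8 + l))
-478263/K(p(-11, d(-4, 6))) = -478263*(-1/(55*(-8 + 5*(-11)))) = -478263*(-1/(55*(-8 - 55))) = -478263/((-55*(-63))) = -478263/3465 = -478263*1/3465 = -159421/1155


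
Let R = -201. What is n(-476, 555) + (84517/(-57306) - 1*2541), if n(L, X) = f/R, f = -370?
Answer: -3251589827/1279834 ≈ -2540.6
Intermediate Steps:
n(L, X) = 370/201 (n(L, X) = -370/(-201) = -370*(-1/201) = 370/201)
n(-476, 555) + (84517/(-57306) - 1*2541) = 370/201 + (84517/(-57306) - 1*2541) = 370/201 + (84517*(-1/57306) - 2541) = 370/201 + (-84517/57306 - 2541) = 370/201 - 145699063/57306 = -3251589827/1279834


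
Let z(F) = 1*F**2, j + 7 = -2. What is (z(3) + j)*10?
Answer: 0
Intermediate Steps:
j = -9 (j = -7 - 2 = -9)
z(F) = F**2
(z(3) + j)*10 = (3**2 - 9)*10 = (9 - 9)*10 = 0*10 = 0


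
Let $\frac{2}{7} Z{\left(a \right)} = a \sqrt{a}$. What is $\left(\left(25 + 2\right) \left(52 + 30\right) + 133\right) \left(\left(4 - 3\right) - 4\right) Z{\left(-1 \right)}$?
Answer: $\frac{49287 i}{2} \approx 24644.0 i$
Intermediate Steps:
$Z{\left(a \right)} = \frac{7 a^{\frac{3}{2}}}{2}$ ($Z{\left(a \right)} = \frac{7 a \sqrt{a}}{2} = \frac{7 a^{\frac{3}{2}}}{2}$)
$\left(\left(25 + 2\right) \left(52 + 30\right) + 133\right) \left(\left(4 - 3\right) - 4\right) Z{\left(-1 \right)} = \left(\left(25 + 2\right) \left(52 + 30\right) + 133\right) \left(\left(4 - 3\right) - 4\right) \frac{7 \left(-1\right)^{\frac{3}{2}}}{2} = \left(27 \cdot 82 + 133\right) \left(1 - 4\right) \frac{7 \left(- i\right)}{2} = \left(2214 + 133\right) \left(- 3 \left(- \frac{7 i}{2}\right)\right) = 2347 \frac{21 i}{2} = \frac{49287 i}{2}$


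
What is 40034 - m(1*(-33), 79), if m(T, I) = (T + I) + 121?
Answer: 39867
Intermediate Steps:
m(T, I) = 121 + I + T (m(T, I) = (I + T) + 121 = 121 + I + T)
40034 - m(1*(-33), 79) = 40034 - (121 + 79 + 1*(-33)) = 40034 - (121 + 79 - 33) = 40034 - 1*167 = 40034 - 167 = 39867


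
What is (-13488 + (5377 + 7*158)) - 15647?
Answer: -22652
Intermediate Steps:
(-13488 + (5377 + 7*158)) - 15647 = (-13488 + (5377 + 1106)) - 15647 = (-13488 + 6483) - 15647 = -7005 - 15647 = -22652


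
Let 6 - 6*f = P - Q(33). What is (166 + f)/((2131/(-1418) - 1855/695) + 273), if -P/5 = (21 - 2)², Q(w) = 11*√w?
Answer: 276632657/158959677 + 1084061*√33/158959677 ≈ 1.7794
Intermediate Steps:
P = -1805 (P = -5*(21 - 2)² = -5*19² = -5*361 = -1805)
f = 1811/6 + 11*√33/6 (f = 1 - (-1805 - 11*√33)/6 = 1 + (1805/6 + 11*√33/6) = 1811/6 + 11*√33/6 ≈ 312.37)
(166 + f)/((2131/(-1418) - 1855/695) + 273) = (166 + (1811/6 + 11*√33/6))/((2131/(-1418) - 1855/695) + 273) = (2807/6 + 11*√33/6)/((2131*(-1/1418) - 1855*1/695) + 273) = (2807/6 + 11*√33/6)/((-2131/1418 - 371/139) + 273) = (2807/6 + 11*√33/6)/(-822287/197102 + 273) = (2807/6 + 11*√33/6)/(52986559/197102) = (2807/6 + 11*√33/6)*(197102/52986559) = 276632657/158959677 + 1084061*√33/158959677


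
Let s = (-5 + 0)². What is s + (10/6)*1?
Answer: 80/3 ≈ 26.667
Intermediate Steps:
s = 25 (s = (-5)² = 25)
s + (10/6)*1 = 25 + (10/6)*1 = 25 + (10*(⅙))*1 = 25 + (5/3)*1 = 25 + 5/3 = 80/3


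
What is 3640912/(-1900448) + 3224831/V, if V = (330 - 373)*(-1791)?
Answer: 33228557207/831586374 ≈ 39.958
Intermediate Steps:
V = 77013 (V = -43*(-1791) = 77013)
3640912/(-1900448) + 3224831/V = 3640912/(-1900448) + 3224831/77013 = 3640912*(-1/1900448) + 3224831*(1/77013) = -20687/10798 + 3224831/77013 = 33228557207/831586374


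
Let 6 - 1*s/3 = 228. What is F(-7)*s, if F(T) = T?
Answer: 4662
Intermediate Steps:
s = -666 (s = 18 - 3*228 = 18 - 684 = -666)
F(-7)*s = -7*(-666) = 4662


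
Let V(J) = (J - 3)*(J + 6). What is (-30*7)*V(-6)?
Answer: 0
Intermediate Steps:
V(J) = (-3 + J)*(6 + J)
(-30*7)*V(-6) = (-30*7)*(-18 + (-6)**2 + 3*(-6)) = -210*(-18 + 36 - 18) = -210*0 = 0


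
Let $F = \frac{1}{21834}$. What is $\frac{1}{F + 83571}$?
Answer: $\frac{21834}{1824689215} \approx 1.1966 \cdot 10^{-5}$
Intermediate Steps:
$F = \frac{1}{21834} \approx 4.58 \cdot 10^{-5}$
$\frac{1}{F + 83571} = \frac{1}{\frac{1}{21834} + 83571} = \frac{1}{\frac{1824689215}{21834}} = \frac{21834}{1824689215}$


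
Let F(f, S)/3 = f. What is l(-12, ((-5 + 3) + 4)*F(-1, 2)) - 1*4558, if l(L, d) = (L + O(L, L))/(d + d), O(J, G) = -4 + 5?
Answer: -54685/12 ≈ -4557.1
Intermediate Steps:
F(f, S) = 3*f
O(J, G) = 1
l(L, d) = (1 + L)/(2*d) (l(L, d) = (L + 1)/(d + d) = (1 + L)/((2*d)) = (1 + L)*(1/(2*d)) = (1 + L)/(2*d))
l(-12, ((-5 + 3) + 4)*F(-1, 2)) - 1*4558 = (1 - 12)/(2*((((-5 + 3) + 4)*(3*(-1))))) - 1*4558 = (½)*(-11)/((-2 + 4)*(-3)) - 4558 = (½)*(-11)/(2*(-3)) - 4558 = (½)*(-11)/(-6) - 4558 = (½)*(-⅙)*(-11) - 4558 = 11/12 - 4558 = -54685/12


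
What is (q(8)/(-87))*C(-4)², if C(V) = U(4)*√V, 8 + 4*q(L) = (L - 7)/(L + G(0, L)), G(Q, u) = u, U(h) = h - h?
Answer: 0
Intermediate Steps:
U(h) = 0
q(L) = -2 + (-7 + L)/(8*L) (q(L) = -2 + ((L - 7)/(L + L))/4 = -2 + ((-7 + L)/((2*L)))/4 = -2 + ((-7 + L)*(1/(2*L)))/4 = -2 + ((-7 + L)/(2*L))/4 = -2 + (-7 + L)/(8*L))
C(V) = 0 (C(V) = 0*√V = 0)
(q(8)/(-87))*C(-4)² = (((⅛)*(-7 - 15*8)/8)/(-87))*0² = -(-7 - 120)/(696*8)*0 = -(-127)/(696*8)*0 = -1/87*(-127/64)*0 = (127/5568)*0 = 0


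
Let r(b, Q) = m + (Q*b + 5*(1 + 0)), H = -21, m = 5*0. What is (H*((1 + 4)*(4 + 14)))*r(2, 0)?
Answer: -9450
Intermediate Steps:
m = 0
r(b, Q) = 5 + Q*b (r(b, Q) = 0 + (Q*b + 5*(1 + 0)) = 0 + (Q*b + 5*1) = 0 + (Q*b + 5) = 0 + (5 + Q*b) = 5 + Q*b)
(H*((1 + 4)*(4 + 14)))*r(2, 0) = (-21*(1 + 4)*(4 + 14))*(5 + 0*2) = (-105*18)*(5 + 0) = -21*90*5 = -1890*5 = -9450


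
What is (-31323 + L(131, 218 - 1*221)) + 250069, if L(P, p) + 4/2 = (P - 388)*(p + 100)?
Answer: 193815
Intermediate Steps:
L(P, p) = -2 + (-388 + P)*(100 + p) (L(P, p) = -2 + (P - 388)*(p + 100) = -2 + (-388 + P)*(100 + p))
(-31323 + L(131, 218 - 1*221)) + 250069 = (-31323 + (-38802 - 388*(218 - 1*221) + 100*131 + 131*(218 - 1*221))) + 250069 = (-31323 + (-38802 - 388*(218 - 221) + 13100 + 131*(218 - 221))) + 250069 = (-31323 + (-38802 - 388*(-3) + 13100 + 131*(-3))) + 250069 = (-31323 + (-38802 + 1164 + 13100 - 393)) + 250069 = (-31323 - 24931) + 250069 = -56254 + 250069 = 193815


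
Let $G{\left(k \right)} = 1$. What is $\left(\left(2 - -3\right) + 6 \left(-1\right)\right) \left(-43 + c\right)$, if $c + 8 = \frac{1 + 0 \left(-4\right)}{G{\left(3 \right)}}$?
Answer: $50$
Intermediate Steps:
$c = -7$ ($c = -8 + \frac{1 + 0 \left(-4\right)}{1} = -8 + \left(1 + 0\right) 1 = -8 + 1 \cdot 1 = -8 + 1 = -7$)
$\left(\left(2 - -3\right) + 6 \left(-1\right)\right) \left(-43 + c\right) = \left(\left(2 - -3\right) + 6 \left(-1\right)\right) \left(-43 - 7\right) = \left(\left(2 + 3\right) - 6\right) \left(-50\right) = \left(5 - 6\right) \left(-50\right) = \left(-1\right) \left(-50\right) = 50$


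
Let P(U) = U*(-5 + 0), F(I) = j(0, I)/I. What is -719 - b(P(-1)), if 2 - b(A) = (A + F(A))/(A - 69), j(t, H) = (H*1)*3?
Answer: -5769/8 ≈ -721.13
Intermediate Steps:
j(t, H) = 3*H (j(t, H) = H*3 = 3*H)
F(I) = 3 (F(I) = (3*I)/I = 3)
P(U) = -5*U (P(U) = U*(-5) = -5*U)
b(A) = 2 - (3 + A)/(-69 + A) (b(A) = 2 - (A + 3)/(A - 69) = 2 - (3 + A)/(-69 + A))
-719 - b(P(-1)) = -719 - (-141 - 5*(-1))/(-69 - 5*(-1)) = -719 - (-141 + 5)/(-69 + 5) = -719 - (-136)/(-64) = -719 - (-1)*(-136)/64 = -719 - 1*17/8 = -719 - 17/8 = -5769/8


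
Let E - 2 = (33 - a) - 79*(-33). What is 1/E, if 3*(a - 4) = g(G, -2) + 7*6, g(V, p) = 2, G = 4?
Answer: 3/7870 ≈ 0.00038119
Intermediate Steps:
a = 56/3 (a = 4 + (2 + 7*6)/3 = 4 + (2 + 42)/3 = 4 + (⅓)*44 = 4 + 44/3 = 56/3 ≈ 18.667)
E = 7870/3 (E = 2 + ((33 - 1*56/3) - 79*(-33)) = 2 + ((33 - 56/3) + 2607) = 2 + (43/3 + 2607) = 2 + 7864/3 = 7870/3 ≈ 2623.3)
1/E = 1/(7870/3) = 3/7870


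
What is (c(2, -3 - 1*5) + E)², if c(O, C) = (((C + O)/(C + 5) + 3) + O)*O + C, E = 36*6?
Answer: 49284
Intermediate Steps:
E = 216
c(O, C) = C + O*(3 + O + (C + O)/(5 + C)) (c(O, C) = (((C + O)/(5 + C) + 3) + O)*O + C = ((3 + (C + O)/(5 + C)) + O)*O + C = (3 + O + (C + O)/(5 + C))*O + C = O*(3 + O + (C + O)/(5 + C)) + C = C + O*(3 + O + (C + O)/(5 + C)))
(c(2, -3 - 1*5) + E)² = (((-3 - 1*5)² + 5*(-3 - 1*5) + 6*2² + 15*2 + (-3 - 1*5)*2² + 4*(-3 - 1*5)*2)/(5 + (-3 - 1*5)) + 216)² = (((-3 - 5)² + 5*(-3 - 5) + 6*4 + 30 + (-3 - 5)*4 + 4*(-3 - 5)*2)/(5 + (-3 - 5)) + 216)² = (((-8)² + 5*(-8) + 24 + 30 - 8*4 + 4*(-8)*2)/(5 - 8) + 216)² = ((64 - 40 + 24 + 30 - 32 - 64)/(-3) + 216)² = (-⅓*(-18) + 216)² = (6 + 216)² = 222² = 49284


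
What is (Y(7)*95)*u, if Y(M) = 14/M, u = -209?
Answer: -39710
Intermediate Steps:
(Y(7)*95)*u = ((14/7)*95)*(-209) = ((14*(⅐))*95)*(-209) = (2*95)*(-209) = 190*(-209) = -39710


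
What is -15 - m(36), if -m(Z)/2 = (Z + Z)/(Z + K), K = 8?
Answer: -129/11 ≈ -11.727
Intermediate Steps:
m(Z) = -4*Z/(8 + Z) (m(Z) = -2*(Z + Z)/(Z + 8) = -2*2*Z/(8 + Z) = -4*Z/(8 + Z))
-15 - m(36) = -15 - (-4)*36/(8 + 36) = -15 - (-4)*36/44 = -15 - 1*(-36/11) = -15 + 36/11 = -129/11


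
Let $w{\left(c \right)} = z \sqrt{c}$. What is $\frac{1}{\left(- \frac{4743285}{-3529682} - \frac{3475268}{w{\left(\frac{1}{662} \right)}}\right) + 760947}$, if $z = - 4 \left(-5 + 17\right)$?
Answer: $- \frac{170647072283644736364}{648354557852924054585760601} + \frac{16236436919231835462 \sqrt{662}}{648354557852924054585760601} \approx 3.8113 \cdot 10^{-7}$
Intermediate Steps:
$z = -48$ ($z = \left(-4\right) 12 = -48$)
$w{\left(c \right)} = - 48 \sqrt{c}$
$\frac{1}{\left(- \frac{4743285}{-3529682} - \frac{3475268}{w{\left(\frac{1}{662} \right)}}\right) + 760947} = \frac{1}{\left(- \frac{4743285}{-3529682} - \frac{3475268}{\left(-48\right) \sqrt{\frac{1}{662}}}\right) + 760947} = \frac{1}{\left(\left(-4743285\right) \left(- \frac{1}{3529682}\right) - \frac{3475268}{\left(-48\right) \sqrt{\frac{1}{662}}}\right) + 760947} = \frac{1}{\left(\frac{4743285}{3529682} - \frac{3475268}{\left(-48\right) \frac{\sqrt{662}}{662}}\right) + 760947} = \frac{1}{\left(\frac{4743285}{3529682} - \frac{3475268}{\left(- \frac{24}{331}\right) \sqrt{662}}\right) + 760947} = \frac{1}{\left(\frac{4743285}{3529682} - 3475268 \left(- \frac{\sqrt{662}}{48}\right)\right) + 760947} = \frac{1}{\left(\frac{4743285}{3529682} + \frac{868817 \sqrt{662}}{12}\right) + 760947} = \frac{1}{\frac{2685905672139}{3529682} + \frac{868817 \sqrt{662}}{12}}$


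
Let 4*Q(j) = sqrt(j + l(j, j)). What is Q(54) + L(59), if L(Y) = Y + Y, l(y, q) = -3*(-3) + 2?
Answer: 118 + sqrt(65)/4 ≈ 120.02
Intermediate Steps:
l(y, q) = 11 (l(y, q) = 9 + 2 = 11)
L(Y) = 2*Y
Q(j) = sqrt(11 + j)/4 (Q(j) = sqrt(j + 11)/4 = sqrt(11 + j)/4)
Q(54) + L(59) = sqrt(11 + 54)/4 + 2*59 = sqrt(65)/4 + 118 = 118 + sqrt(65)/4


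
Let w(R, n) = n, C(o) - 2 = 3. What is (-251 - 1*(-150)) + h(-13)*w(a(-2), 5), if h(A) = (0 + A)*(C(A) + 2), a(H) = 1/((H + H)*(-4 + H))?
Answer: -556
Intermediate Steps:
C(o) = 5 (C(o) = 2 + 3 = 5)
a(H) = 1/(2*H*(-4 + H)) (a(H) = 1/((2*H)*(-4 + H)) = 1/(2*H*(-4 + H)))
h(A) = 7*A (h(A) = (0 + A)*(5 + 2) = A*7 = 7*A)
(-251 - 1*(-150)) + h(-13)*w(a(-2), 5) = (-251 - 1*(-150)) + (7*(-13))*5 = (-251 + 150) - 91*5 = -101 - 455 = -556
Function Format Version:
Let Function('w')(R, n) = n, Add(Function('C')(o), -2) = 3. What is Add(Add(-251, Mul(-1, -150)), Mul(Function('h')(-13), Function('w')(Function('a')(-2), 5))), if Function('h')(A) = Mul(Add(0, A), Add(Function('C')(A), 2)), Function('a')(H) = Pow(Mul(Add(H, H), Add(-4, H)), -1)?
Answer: -556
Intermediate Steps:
Function('C')(o) = 5 (Function('C')(o) = Add(2, 3) = 5)
Function('a')(H) = Mul(Rational(1, 2), Pow(H, -1), Pow(Add(-4, H), -1)) (Function('a')(H) = Pow(Mul(Mul(2, H), Add(-4, H)), -1) = Pow(Mul(2, H, Add(-4, H)), -1) = Mul(Rational(1, 2), Pow(H, -1), Pow(Add(-4, H), -1)))
Function('h')(A) = Mul(7, A) (Function('h')(A) = Mul(Add(0, A), Add(5, 2)) = Mul(A, 7) = Mul(7, A))
Add(Add(-251, Mul(-1, -150)), Mul(Function('h')(-13), Function('w')(Function('a')(-2), 5))) = Add(Add(-251, Mul(-1, -150)), Mul(Mul(7, -13), 5)) = Add(Add(-251, 150), Mul(-91, 5)) = Add(-101, -455) = -556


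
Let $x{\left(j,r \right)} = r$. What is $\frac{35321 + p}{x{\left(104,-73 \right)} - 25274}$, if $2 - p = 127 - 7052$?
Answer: $- \frac{42248}{25347} \approx -1.6668$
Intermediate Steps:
$p = 6927$ ($p = 2 - \left(127 - 7052\right) = 2 - -6925 = 2 + 6925 = 6927$)
$\frac{35321 + p}{x{\left(104,-73 \right)} - 25274} = \frac{35321 + 6927}{-73 - 25274} = \frac{42248}{-25347} = 42248 \left(- \frac{1}{25347}\right) = - \frac{42248}{25347}$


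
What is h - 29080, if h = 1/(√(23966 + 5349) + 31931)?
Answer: -29648788657749/1019559446 - √29315/1019559446 ≈ -29080.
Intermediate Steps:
h = 1/(31931 + √29315) (h = 1/(√29315 + 31931) = 1/(31931 + √29315) ≈ 3.1150e-5)
h - 29080 = (31931/1019559446 - √29315/1019559446) - 29080 = -29648788657749/1019559446 - √29315/1019559446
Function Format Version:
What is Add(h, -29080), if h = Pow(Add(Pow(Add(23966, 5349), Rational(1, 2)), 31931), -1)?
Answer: Add(Rational(-29648788657749, 1019559446), Mul(Rational(-1, 1019559446), Pow(29315, Rational(1, 2)))) ≈ -29080.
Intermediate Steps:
h = Pow(Add(31931, Pow(29315, Rational(1, 2))), -1) (h = Pow(Add(Pow(29315, Rational(1, 2)), 31931), -1) = Pow(Add(31931, Pow(29315, Rational(1, 2))), -1) ≈ 3.1150e-5)
Add(h, -29080) = Add(Add(Rational(31931, 1019559446), Mul(Rational(-1, 1019559446), Pow(29315, Rational(1, 2)))), -29080) = Add(Rational(-29648788657749, 1019559446), Mul(Rational(-1, 1019559446), Pow(29315, Rational(1, 2))))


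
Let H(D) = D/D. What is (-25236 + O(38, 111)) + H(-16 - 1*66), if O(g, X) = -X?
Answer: -25346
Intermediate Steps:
H(D) = 1
(-25236 + O(38, 111)) + H(-16 - 1*66) = (-25236 - 1*111) + 1 = (-25236 - 111) + 1 = -25347 + 1 = -25346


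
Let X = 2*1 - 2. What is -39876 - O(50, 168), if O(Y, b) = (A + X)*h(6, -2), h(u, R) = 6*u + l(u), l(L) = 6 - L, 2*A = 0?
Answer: -39876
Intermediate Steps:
X = 0 (X = 2 - 2 = 0)
A = 0 (A = (1/2)*0 = 0)
h(u, R) = 6 + 5*u (h(u, R) = 6*u + (6 - u) = 6 + 5*u)
O(Y, b) = 0 (O(Y, b) = (0 + 0)*(6 + 5*6) = 0*(6 + 30) = 0*36 = 0)
-39876 - O(50, 168) = -39876 - 1*0 = -39876 + 0 = -39876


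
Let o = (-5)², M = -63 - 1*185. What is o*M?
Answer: -6200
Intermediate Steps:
M = -248 (M = -63 - 185 = -248)
o = 25
o*M = 25*(-248) = -6200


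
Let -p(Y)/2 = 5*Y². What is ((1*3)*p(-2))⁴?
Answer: 207360000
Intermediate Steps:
p(Y) = -10*Y²
((1*3)*p(-2))⁴ = ((1*3)*(-10*(-2)²))⁴ = (3*(-10*4))⁴ = (3*(-40))⁴ = (-120)⁴ = 207360000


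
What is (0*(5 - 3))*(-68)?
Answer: 0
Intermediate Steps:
(0*(5 - 3))*(-68) = (0*2)*(-68) = 0*(-68) = 0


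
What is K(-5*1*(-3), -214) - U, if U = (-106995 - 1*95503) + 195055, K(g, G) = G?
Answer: 7229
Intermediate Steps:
U = -7443 (U = (-106995 - 95503) + 195055 = -202498 + 195055 = -7443)
K(-5*1*(-3), -214) - U = -214 - 1*(-7443) = -214 + 7443 = 7229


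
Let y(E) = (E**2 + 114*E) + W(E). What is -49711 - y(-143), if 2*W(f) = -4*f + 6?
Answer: -54147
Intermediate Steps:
W(f) = 3 - 2*f (W(f) = (-4*f + 6)/2 = (6 - 4*f)/2 = 3 - 2*f)
y(E) = 3 + E**2 + 112*E (y(E) = (E**2 + 114*E) + (3 - 2*E) = 3 + E**2 + 112*E)
-49711 - y(-143) = -49711 - (3 + (-143)**2 + 112*(-143)) = -49711 - (3 + 20449 - 16016) = -49711 - 1*4436 = -49711 - 4436 = -54147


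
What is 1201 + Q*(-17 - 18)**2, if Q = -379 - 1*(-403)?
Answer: 30601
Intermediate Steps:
Q = 24 (Q = -379 + 403 = 24)
1201 + Q*(-17 - 18)**2 = 1201 + 24*(-17 - 18)**2 = 1201 + 24*(-35)**2 = 1201 + 24*1225 = 1201 + 29400 = 30601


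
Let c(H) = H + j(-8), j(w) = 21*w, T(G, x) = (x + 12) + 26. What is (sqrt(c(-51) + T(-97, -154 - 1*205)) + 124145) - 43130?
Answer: 81015 + 6*I*sqrt(15) ≈ 81015.0 + 23.238*I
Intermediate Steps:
T(G, x) = 38 + x (T(G, x) = (12 + x) + 26 = 38 + x)
c(H) = -168 + H (c(H) = H + 21*(-8) = H - 168 = -168 + H)
(sqrt(c(-51) + T(-97, -154 - 1*205)) + 124145) - 43130 = (sqrt((-168 - 51) + (38 + (-154 - 1*205))) + 124145) - 43130 = (sqrt(-219 + (38 + (-154 - 205))) + 124145) - 43130 = (sqrt(-219 + (38 - 359)) + 124145) - 43130 = (sqrt(-219 - 321) + 124145) - 43130 = (sqrt(-540) + 124145) - 43130 = (6*I*sqrt(15) + 124145) - 43130 = (124145 + 6*I*sqrt(15)) - 43130 = 81015 + 6*I*sqrt(15)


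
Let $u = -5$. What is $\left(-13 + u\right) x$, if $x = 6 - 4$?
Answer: $-36$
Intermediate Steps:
$x = 2$
$\left(-13 + u\right) x = \left(-13 - 5\right) 2 = \left(-18\right) 2 = -36$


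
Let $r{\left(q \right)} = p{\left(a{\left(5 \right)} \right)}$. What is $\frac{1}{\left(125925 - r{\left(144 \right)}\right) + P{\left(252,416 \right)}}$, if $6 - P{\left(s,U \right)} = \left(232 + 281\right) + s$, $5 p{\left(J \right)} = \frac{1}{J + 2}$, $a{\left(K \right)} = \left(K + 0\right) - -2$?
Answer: $\frac{45}{5632469} \approx 7.9894 \cdot 10^{-6}$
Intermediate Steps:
$a{\left(K \right)} = 2 + K$ ($a{\left(K \right)} = K + 2 = 2 + K$)
$p{\left(J \right)} = \frac{1}{5 \left(2 + J\right)}$ ($p{\left(J \right)} = \frac{1}{5 \left(J + 2\right)} = \frac{1}{5 \left(2 + J\right)}$)
$r{\left(q \right)} = \frac{1}{45}$ ($r{\left(q \right)} = \frac{1}{5 \left(2 + \left(2 + 5\right)\right)} = \frac{1}{5 \left(2 + 7\right)} = \frac{1}{5 \cdot 9} = \frac{1}{5} \cdot \frac{1}{9} = \frac{1}{45}$)
$P{\left(s,U \right)} = -507 - s$ ($P{\left(s,U \right)} = 6 - \left(\left(232 + 281\right) + s\right) = 6 - \left(513 + s\right) = -507 - s$)
$\frac{1}{\left(125925 - r{\left(144 \right)}\right) + P{\left(252,416 \right)}} = \frac{1}{\left(125925 - \frac{1}{45}\right) - 759} = \frac{1}{\frac{5666624}{45} - 759} = \frac{1}{\frac{5632469}{45}} = \frac{45}{5632469}$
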